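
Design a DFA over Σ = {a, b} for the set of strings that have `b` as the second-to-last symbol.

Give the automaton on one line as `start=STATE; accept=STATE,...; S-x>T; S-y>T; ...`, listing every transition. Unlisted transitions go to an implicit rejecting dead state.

start=q0; accept=q5,q6; q0-a>q1; q0-b>q2; q1-a>q3; q1-b>q4; q2-a>q5; q2-b>q6; q3-a>q3; q3-b>q4; q4-a>q5; q4-b>q6; q5-a>q3; q5-b>q4; q6-a>q5; q6-b>q6

Because acceptance depends on a position counted from the end, the machine has to buffer the most recent 2 symbols. Make each state the string of the last up-to-2 symbols read; on input `x` shift the window left and append `x`. Accept when the buffered window has length 2 and begins with `b`.
With 7 states:
        a   b  
>  q0   q1  q2 
   q1   q3  q4 
   q2   q5  q6 
   q3   q3  q4 
   q4   q5  q6 
 * q5   q3  q4 
 * q6   q5  q6 
(> = start, * = accepting)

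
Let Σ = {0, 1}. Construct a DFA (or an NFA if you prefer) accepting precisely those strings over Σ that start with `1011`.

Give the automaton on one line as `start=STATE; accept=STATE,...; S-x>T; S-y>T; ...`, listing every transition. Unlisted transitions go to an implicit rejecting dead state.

start=s0; accept=s4; s0-0>s5; s0-1>s1; s1-0>s2; s1-1>s5; s2-0>s5; s2-1>s3; s3-0>s5; s3-1>s4; s4-0>s4; s4-1>s4; s5-0>s5; s5-1>s5

Check the first 4 symbols one by one: s0 through s3 record how many have matched `1011` so far; any wrong symbol goes to the dead state s5. After all 4 match we enter the accepting sink s4.
6 states suffice.
        0   1  
>  s0   s5  s1 
   s1   s2  s5 
   s2   s5  s3 
   s3   s5  s4 
 * s4   s4  s4 
   s5   s5  s5 
(> = start, * = accepting)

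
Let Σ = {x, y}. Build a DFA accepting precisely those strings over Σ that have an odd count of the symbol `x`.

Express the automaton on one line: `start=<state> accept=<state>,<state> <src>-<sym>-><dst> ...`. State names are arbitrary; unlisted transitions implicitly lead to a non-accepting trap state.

start=q0 accept=q1 q0-x->q1 q0-y->q0 q1-x->q0 q1-y->q1

The only thing that matters is how many `x`s have appeared, reduced mod 2. Use one state per residue: q0 for 0, …, q1 for 1. Reading `x` moves to the next residue; anything else stays put. q1 is accepting.
2 states suffice.
        x   y  
>  q0   q1  q0 
 * q1   q0  q1 
(> = start, * = accepting)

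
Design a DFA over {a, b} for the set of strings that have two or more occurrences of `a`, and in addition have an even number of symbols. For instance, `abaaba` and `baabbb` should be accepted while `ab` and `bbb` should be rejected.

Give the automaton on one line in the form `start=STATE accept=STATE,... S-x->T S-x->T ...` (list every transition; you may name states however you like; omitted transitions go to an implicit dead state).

start=q0 accept=q3,q7 q0-a->q1 q0-b->q2 q1-a->q3 q1-b->q4 q2-a->q4 q2-b->q0 q3-a->q5 q3-b->q6 q4-a->q6 q4-b->q1 q5-a->q7 q5-b->q7 q6-a->q7 q6-b->q3 q7-a->q5 q7-b->q5

Handle the two conditions separately and then intersect. The first has 4 states tracking the count of `a`s, saturating at 3; the second has 2 states tracking the input length modulo 2. A product state is a pair (one from each), accepting exactly when both do.
        a   b  
>  q0   q1  q2 
   q1   q3  q4 
   q2   q4  q0 
 * q3   q5  q6 
   q4   q6  q1 
   q5   q7  q7 
   q6   q7  q3 
 * q7   q5  q5 
(> = start, * = accepting)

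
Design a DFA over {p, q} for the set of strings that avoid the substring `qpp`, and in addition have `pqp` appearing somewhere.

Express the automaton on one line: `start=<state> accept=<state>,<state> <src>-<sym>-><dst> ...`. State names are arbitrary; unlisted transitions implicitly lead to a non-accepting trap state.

Handle the two conditions separately and then intersect. The first has 4 states tracking partial matches of the forbidden pattern `qpp`; the second has 4 states tracking whether and how much of `pqp` has been seen. A product state is a pair (one from each), accepting exactly when both do.
          p    q  
>  S0     S1   S2 
   S1     S1   S3 
   S2     S4   S2 
   S3     S5   S2 
   S4     S6   S3 
 * S5     S7   S8 
   S6     S6   S9 
   S7     S7   S7 
 * S8     S5   S8 
   S9     S7  S10 
   S10    S6  S10 
(> = start, * = accepting)

start=S0 accept=S5,S8 S0-p->S1 S0-q->S2 S1-p->S1 S1-q->S3 S2-p->S4 S2-q->S2 S3-p->S5 S3-q->S2 S4-p->S6 S4-q->S3 S5-p->S7 S5-q->S8 S6-p->S6 S6-q->S9 S7-p->S7 S7-q->S7 S8-p->S5 S8-q->S8 S9-p->S7 S9-q->S10 S10-p->S6 S10-q->S10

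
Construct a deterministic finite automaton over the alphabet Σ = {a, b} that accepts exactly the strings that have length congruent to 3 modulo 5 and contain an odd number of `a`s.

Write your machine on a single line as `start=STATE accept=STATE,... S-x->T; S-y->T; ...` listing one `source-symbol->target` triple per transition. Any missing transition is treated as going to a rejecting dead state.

Run two small machines in parallel and take their product. The first has 5 states tracking the input length modulo 5; the second has 2 states tracking the count of `a`s modulo 2. A product state is a pair (one from each), accepting exactly when both do.
A 10-state machine:
        a   b  
>  S0   S1  S2 
   S1   S3  S4 
   S2   S4  S3 
   S3   S5  S6 
   S4   S6  S5 
 * S5   S7  S8 
   S6   S8  S7 
   S7   S9  S0 
   S8   S0  S9 
   S9   S2  S1 
(> = start, * = accepting)

start=S0; accept=S5; S0-a->S1; S0-b->S2; S1-a->S3; S1-b->S4; S2-a->S4; S2-b->S3; S3-a->S5; S3-b->S6; S4-a->S6; S4-b->S5; S5-a->S7; S5-b->S8; S6-a->S8; S6-b->S7; S7-a->S9; S7-b->S0; S8-a->S0; S8-b->S9; S9-a->S2; S9-b->S1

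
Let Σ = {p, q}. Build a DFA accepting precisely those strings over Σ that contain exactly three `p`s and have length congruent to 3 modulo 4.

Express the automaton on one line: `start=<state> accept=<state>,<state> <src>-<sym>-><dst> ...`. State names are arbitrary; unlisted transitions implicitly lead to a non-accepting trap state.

start=s0 accept=s6 s0-p->s1 s0-q->s2 s1-p->s3 s1-q->s4 s2-p->s4 s2-q->s5 s3-p->s6 s3-q->s7 s4-p->s7 s4-q->s8 s5-p->s8 s5-q->s9 s6-p->s10 s6-q->s11 s7-p->s11 s7-q->s12 s8-p->s12 s8-q->s13 s9-p->s13 s9-q->s0 s10-p->s14 s10-q->s14 s11-p->s14 s11-q->s15 s12-p->s15 s12-q->s16 s13-p->s16 s13-q->s1 s14-p->s17 s14-q->s17 s15-p->s17 s15-q->s18 s16-p->s18 s16-q->s3 s17-p->s19 s17-q->s19 s18-p->s19 s18-q->s6 s19-p->s10 s19-q->s10

Handle the two conditions separately and then intersect. The first has 5 states tracking the count of `p`s, saturating at 4; the second has 4 states tracking the input length modulo 4. A product state is a pair (one from each), accepting exactly when both do.
20 states suffice.
          p    q  
>  s0     s1   s2 
   s1     s3   s4 
   s2     s4   s5 
   s3     s6   s7 
   s4     s7   s8 
   s5     s8   s9 
 * s6    s10  s11 
   s7    s11  s12 
   s8    s12  s13 
   s9    s13   s0 
   s10   s14  s14 
   s11   s14  s15 
   s12   s15  s16 
   s13   s16   s1 
   s14   s17  s17 
   s15   s17  s18 
   s16   s18   s3 
   s17   s19  s19 
   s18   s19   s6 
   s19   s10  s10 
(> = start, * = accepting)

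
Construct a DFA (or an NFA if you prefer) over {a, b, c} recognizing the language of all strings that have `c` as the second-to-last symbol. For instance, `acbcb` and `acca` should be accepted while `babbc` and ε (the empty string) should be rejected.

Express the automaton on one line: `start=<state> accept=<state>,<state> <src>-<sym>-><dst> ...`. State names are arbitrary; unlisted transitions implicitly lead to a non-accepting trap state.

start=S0 accept=S10,S11,S12 S0-a->S1 S0-b->S2 S0-c->S3 S1-a->S4 S1-b->S5 S1-c->S6 S2-a->S7 S2-b->S8 S2-c->S9 S3-a->S10 S3-b->S11 S3-c->S12 S4-a->S4 S4-b->S5 S4-c->S6 S5-a->S7 S5-b->S8 S5-c->S9 S6-a->S10 S6-b->S11 S6-c->S12 S7-a->S4 S7-b->S5 S7-c->S6 S8-a->S7 S8-b->S8 S8-c->S9 S9-a->S10 S9-b->S11 S9-c->S12 S10-a->S4 S10-b->S5 S10-c->S6 S11-a->S7 S11-b->S8 S11-c->S9 S12-a->S10 S12-b->S11 S12-c->S12

Because acceptance depends on a position counted from the end, the machine has to buffer the most recent 2 symbols. Make each state the string of the last up-to-2 symbols read; on input `x` shift the window left and append `x`. Accept when the buffered window has length 2 and begins with `c`.
          a    b    c  
>  S0     S1   S2   S3 
   S1     S4   S5   S6 
   S2     S7   S8   S9 
   S3    S10  S11  S12 
   S4     S4   S5   S6 
   S5     S7   S8   S9 
   S6    S10  S11  S12 
   S7     S4   S5   S6 
   S8     S7   S8   S9 
   S9    S10  S11  S12 
 * S10    S4   S5   S6 
 * S11    S7   S8   S9 
 * S12   S10  S11  S12 
(> = start, * = accepting)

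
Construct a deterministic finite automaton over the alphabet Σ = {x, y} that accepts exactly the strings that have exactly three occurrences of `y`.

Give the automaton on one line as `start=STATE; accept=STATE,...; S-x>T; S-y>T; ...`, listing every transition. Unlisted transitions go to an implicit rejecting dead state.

Only the number of `y`s matters, and only up to 4. Make a chain s0 → s1 → s2 → s3 → s4 advanced by each `y` (with s4 absorbing); every other symbol self-loops. The accepting set is {s3}.
        x   y  
>  s0   s0  s1 
   s1   s1  s2 
   s2   s2  s3 
 * s3   s3  s4 
   s4   s4  s4 
(> = start, * = accepting)

start=s0; accept=s3; s0-x>s0; s0-y>s1; s1-x>s1; s1-y>s2; s2-x>s2; s2-y>s3; s3-x>s3; s3-y>s4; s4-x>s4; s4-y>s4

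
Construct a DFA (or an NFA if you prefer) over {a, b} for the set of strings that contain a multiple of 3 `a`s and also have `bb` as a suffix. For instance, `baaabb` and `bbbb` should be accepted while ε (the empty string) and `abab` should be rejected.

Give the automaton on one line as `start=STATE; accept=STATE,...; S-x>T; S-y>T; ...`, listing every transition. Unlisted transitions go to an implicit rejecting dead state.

Run two small machines in parallel and take their product. The first has 3 states tracking the count of `a`s modulo 3; the second has 3 states tracking how much of the suffix `bb` has currently been matched. A product state is a pair (one from each), accepting exactly when both do.
With 9 states:
        a   b  
>  s0   s1  s2 
   s1   s3  s4 
   s2   s1  s5 
   s3   s0  s6 
   s4   s3  s7 
 * s5   s1  s5 
   s6   s0  s8 
   s7   s3  s7 
   s8   s0  s8 
(> = start, * = accepting)

start=s0; accept=s5; s0-a>s1; s0-b>s2; s1-a>s3; s1-b>s4; s2-a>s1; s2-b>s5; s3-a>s0; s3-b>s6; s4-a>s3; s4-b>s7; s5-a>s1; s5-b>s5; s6-a>s0; s6-b>s8; s7-a>s3; s7-b>s7; s8-a>s0; s8-b>s8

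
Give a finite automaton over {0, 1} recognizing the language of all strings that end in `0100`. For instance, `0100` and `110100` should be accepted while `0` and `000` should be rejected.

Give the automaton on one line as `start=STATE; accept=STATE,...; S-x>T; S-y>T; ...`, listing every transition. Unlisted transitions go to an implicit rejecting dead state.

start=q0; accept=q4; q0-0>q1; q0-1>q0; q1-0>q1; q1-1>q2; q2-0>q3; q2-1>q0; q3-0>q4; q3-1>q2; q4-0>q1; q4-1>q2

Remember how much of `0100` the current input suffix matches. State q0 means no match yet; q1 means the last symbol is `0`; q2 means the last 2 symbols are `01`; q3 means the last 3 symbols are `010`; q4 means the last 4 symbols are `0100`. Only q4 accepts. On a mismatch, fall back to the longest proper suffix that is still a prefix of `0100`.
5 states suffice.
        0   1  
>  q0   q1  q0 
   q1   q1  q2 
   q2   q3  q0 
   q3   q4  q2 
 * q4   q1  q2 
(> = start, * = accepting)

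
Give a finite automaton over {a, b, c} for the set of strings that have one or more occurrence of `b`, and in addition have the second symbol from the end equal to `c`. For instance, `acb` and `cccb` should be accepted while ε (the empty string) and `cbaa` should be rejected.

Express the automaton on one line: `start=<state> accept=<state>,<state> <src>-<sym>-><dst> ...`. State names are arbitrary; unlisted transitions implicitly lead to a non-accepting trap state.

Build one automaton per condition and run them in lockstep. One (3 states) tracks the count of `b`s, saturating at 2; the other (13 states) tracks the last 2 symbols read. Each combined state is a pair, one component from each; accept when both components accept. After merging equivalent states the machine shrinks.
6 states suffice.
        a   b   c  
>  q0   q0  q1  q2 
   q1   q1  q1  q3 
   q2   q0  q4  q2 
   q3   q4  q4  q5 
 * q4   q1  q1  q3 
 * q5   q4  q4  q5 
(> = start, * = accepting)

start=q0 accept=q4,q5 q0-a->q0 q0-b->q1 q0-c->q2 q1-a->q1 q1-b->q1 q1-c->q3 q2-a->q0 q2-b->q4 q2-c->q2 q3-a->q4 q3-b->q4 q3-c->q5 q4-a->q1 q4-b->q1 q4-c->q3 q5-a->q4 q5-b->q4 q5-c->q5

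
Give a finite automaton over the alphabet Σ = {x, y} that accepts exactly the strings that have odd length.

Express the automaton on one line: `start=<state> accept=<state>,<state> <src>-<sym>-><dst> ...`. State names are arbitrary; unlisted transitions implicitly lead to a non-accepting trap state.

start=S0 accept=S1 S0-x->S1 S0-y->S1 S1-x->S0 S1-y->S0

Count input length modulo 2: every symbol advances one step around the cycle S0 → S1 → S0. Accept at S1.
With 2 states:
        x   y  
>  S0   S1  S1 
 * S1   S0  S0 
(> = start, * = accepting)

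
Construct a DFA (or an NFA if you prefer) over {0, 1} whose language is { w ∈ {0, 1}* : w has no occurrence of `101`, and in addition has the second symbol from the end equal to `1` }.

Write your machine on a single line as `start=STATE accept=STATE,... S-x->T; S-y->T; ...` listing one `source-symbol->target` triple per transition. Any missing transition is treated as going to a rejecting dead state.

start=q0; accept=q2,q3; q0-0->q0; q0-1->q1; q1-0->q2; q1-1->q3; q2-0->q0; q2-1->q4; q3-0->q2; q3-1->q3; q4-0->q4; q4-1->q4

Run two small machines in parallel and take their product. One (4 states) tracks partial matches of the forbidden pattern `101`; the other (7 states) tracks the last 2 symbols read. Each combined state is a pair, one component from each; accept when both components accept. Equivalent product states are then merged.
5 states suffice.
        0   1  
>  q0   q0  q1 
   q1   q2  q3 
 * q2   q0  q4 
 * q3   q2  q3 
   q4   q4  q4 
(> = start, * = accepting)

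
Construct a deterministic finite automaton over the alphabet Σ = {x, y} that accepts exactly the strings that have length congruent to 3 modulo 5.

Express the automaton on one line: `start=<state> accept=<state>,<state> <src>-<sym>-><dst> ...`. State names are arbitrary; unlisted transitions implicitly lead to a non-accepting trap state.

Count input length modulo 5: every symbol advances one step around the cycle s0 → s1 → s2 → s3 → s4 → s0. Accept at s3.
With 5 states:
        x   y  
>  s0   s1  s1 
   s1   s2  s2 
   s2   s3  s3 
 * s3   s4  s4 
   s4   s0  s0 
(> = start, * = accepting)

start=s0 accept=s3 s0-x->s1 s0-y->s1 s1-x->s2 s1-y->s2 s2-x->s3 s2-y->s3 s3-x->s4 s3-y->s4 s4-x->s0 s4-y->s0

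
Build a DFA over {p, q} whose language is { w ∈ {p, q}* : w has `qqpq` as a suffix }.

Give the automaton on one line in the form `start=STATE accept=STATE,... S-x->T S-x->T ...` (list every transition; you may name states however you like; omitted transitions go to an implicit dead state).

start=A accept=E A-p->A A-q->B B-p->A B-q->C C-p->D C-q->C D-p->A D-q->E E-p->A E-q->C

Remember how much of `qqpq` the current input suffix matches. State A means no match yet; B means the last symbol is `q`; C means the last 2 symbols are `qq`; D means the last 3 symbols are `qqp`; E means the last 4 symbols are `qqpq`. Only E accepts. On a mismatch, fall back to the longest proper suffix that is still a prefix of `qqpq`.
A 5-state machine:
       p  q 
>  A   A  B 
   B   A  C 
   C   D  C 
   D   A  E 
 * E   A  C 
(> = start, * = accepting)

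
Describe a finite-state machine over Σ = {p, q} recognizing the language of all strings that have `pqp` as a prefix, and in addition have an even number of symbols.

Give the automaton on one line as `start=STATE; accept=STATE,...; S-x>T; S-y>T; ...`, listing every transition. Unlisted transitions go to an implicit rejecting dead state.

Handle the two conditions separately and then intersect. One (5 states) tracks whether the input so far still matches the prefix `pqp`; the other (2 states) tracks the input length modulo 2. Each combined state is a pair, one component from each; accept when both components accept.
7 states suffice.
        p   q  
>  s0   s1  s2 
   s1   s3  s4 
   s2   s3  s3 
   s3   s2  s2 
   s4   s5  s2 
   s5   s6  s6 
 * s6   s5  s5 
(> = start, * = accepting)

start=s0; accept=s6; s0-p>s1; s0-q>s2; s1-p>s3; s1-q>s4; s2-p>s3; s2-q>s3; s3-p>s2; s3-q>s2; s4-p>s5; s4-q>s2; s5-p>s6; s5-q>s6; s6-p>s5; s6-q>s5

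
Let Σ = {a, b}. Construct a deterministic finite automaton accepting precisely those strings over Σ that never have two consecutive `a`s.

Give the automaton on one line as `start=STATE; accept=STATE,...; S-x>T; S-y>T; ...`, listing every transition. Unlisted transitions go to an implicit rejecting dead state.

Track partial matches of the forbidden pattern `aa`. State S2 is a dead state reached once `aa` has occurred; every other state accepts. S0 means no part of `aa` is currently matched.
With 3 states:
        a   b  
>* S0   S1  S0 
 * S1   S2  S0 
   S2   S2  S2 
(> = start, * = accepting)

start=S0; accept=S0,S1; S0-a>S1; S0-b>S0; S1-a>S2; S1-b>S0; S2-a>S2; S2-b>S2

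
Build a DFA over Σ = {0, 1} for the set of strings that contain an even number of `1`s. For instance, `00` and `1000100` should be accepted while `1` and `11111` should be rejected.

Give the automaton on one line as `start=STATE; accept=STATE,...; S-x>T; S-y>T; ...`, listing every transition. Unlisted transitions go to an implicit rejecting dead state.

start=S0; accept=S0; S0-0>S0; S0-1>S1; S1-0>S1; S1-1>S0

Keep the running count of `1`s modulo 2: each `1` advances along the cycle S0 → S1 → S0 while other symbols loop. Accept at S0.
With 2 states:
        0   1  
>* S0   S0  S1 
   S1   S1  S0 
(> = start, * = accepting)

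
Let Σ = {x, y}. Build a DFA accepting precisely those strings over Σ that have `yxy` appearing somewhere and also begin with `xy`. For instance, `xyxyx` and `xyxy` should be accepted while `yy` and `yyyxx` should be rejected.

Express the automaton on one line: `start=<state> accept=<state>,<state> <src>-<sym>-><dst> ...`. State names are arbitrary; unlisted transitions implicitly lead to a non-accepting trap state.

Build one automaton per condition and run them in lockstep. One (4 states) tracks whether and how much of `yxy` has been seen; the other (4 states) tracks whether the input so far still matches the prefix `xy`. Each combined state is a pair, one component from each; accept when both components accept. Equivalent product states are then merged.
7 states suffice.
        x   y  
>  s0   s1  s2 
   s1   s2  s3 
   s2   s2  s2 
   s3   s4  s3 
   s4   s5  s6 
   s5   s5  s3 
 * s6   s6  s6 
(> = start, * = accepting)

start=s0 accept=s6 s0-x->s1 s0-y->s2 s1-x->s2 s1-y->s3 s2-x->s2 s2-y->s2 s3-x->s4 s3-y->s3 s4-x->s5 s4-y->s6 s5-x->s5 s5-y->s3 s6-x->s6 s6-y->s6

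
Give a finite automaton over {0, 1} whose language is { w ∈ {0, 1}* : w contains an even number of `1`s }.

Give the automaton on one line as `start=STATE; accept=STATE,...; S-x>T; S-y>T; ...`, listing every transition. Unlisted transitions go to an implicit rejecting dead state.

Keep the running count of `1`s modulo 2: each `1` advances along the cycle S0 → S1 → S0 while other symbols loop. Accept at S0.
A 2-state machine:
        0   1  
>* S0   S0  S1 
   S1   S1  S0 
(> = start, * = accepting)

start=S0; accept=S0; S0-0>S0; S0-1>S1; S1-0>S1; S1-1>S0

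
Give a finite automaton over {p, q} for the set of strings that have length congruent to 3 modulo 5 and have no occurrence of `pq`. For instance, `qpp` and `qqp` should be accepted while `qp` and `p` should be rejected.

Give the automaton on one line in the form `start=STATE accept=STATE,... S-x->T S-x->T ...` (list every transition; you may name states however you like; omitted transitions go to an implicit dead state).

start=s0 accept=s6,s7 s0-p->s1 s0-q->s2 s1-p->s3 s1-q->s4 s2-p->s3 s2-q->s5 s3-p->s6 s3-q->s4 s4-p->s4 s4-q->s4 s5-p->s6 s5-q->s7 s6-p->s8 s6-q->s4 s7-p->s8 s7-q->s9 s8-p->s10 s8-q->s4 s9-p->s10 s9-q->s0 s10-p->s1 s10-q->s4

Handle the two conditions separately and then intersect. One (5 states) tracks the input length modulo 5; the other (3 states) tracks partial matches of the forbidden pattern `pq`. Each combined state is a pair, one component from each; accept when both components accept. After merging equivalent states the machine shrinks.
An 11-state machine:
          p    q  
>  s0     s1   s2 
   s1     s3   s4 
   s2     s3   s5 
   s3     s6   s4 
   s4     s4   s4 
   s5     s6   s7 
 * s6     s8   s4 
 * s7     s8   s9 
   s8    s10   s4 
   s9    s10   s0 
   s10    s1   s4 
(> = start, * = accepting)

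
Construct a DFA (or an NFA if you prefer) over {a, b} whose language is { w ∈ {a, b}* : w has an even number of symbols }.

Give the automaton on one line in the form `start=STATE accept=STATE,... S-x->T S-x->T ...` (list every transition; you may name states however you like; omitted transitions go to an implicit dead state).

Count input length modulo 2: every symbol advances one step around the cycle s0 → s1 → s0. Accept at s0.
2 states suffice.
        a   b  
>* s0   s1  s1 
   s1   s0  s0 
(> = start, * = accepting)

start=s0 accept=s0 s0-a->s1 s0-b->s1 s1-a->s0 s1-b->s0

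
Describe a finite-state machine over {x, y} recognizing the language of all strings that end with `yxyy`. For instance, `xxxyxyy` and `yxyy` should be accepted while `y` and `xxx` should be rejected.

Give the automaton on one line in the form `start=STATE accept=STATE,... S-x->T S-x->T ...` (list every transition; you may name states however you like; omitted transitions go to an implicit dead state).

start=q0 accept=q4 q0-x->q0 q0-y->q1 q1-x->q2 q1-y->q1 q2-x->q0 q2-y->q3 q3-x->q2 q3-y->q4 q4-x->q2 q4-y->q1

Remember how much of `yxyy` the current input suffix matches. State q0 means no match yet; q1 means the last symbol is `y`; q2 means the last 2 symbols are `yx`; q3 means the last 3 symbols are `yxy`; q4 means the last 4 symbols are `yxyy`. Only q4 accepts. On a mismatch, fall back to the longest proper suffix that is still a prefix of `yxyy`.
5 states suffice.
        x   y  
>  q0   q0  q1 
   q1   q2  q1 
   q2   q0  q3 
   q3   q2  q4 
 * q4   q2  q1 
(> = start, * = accepting)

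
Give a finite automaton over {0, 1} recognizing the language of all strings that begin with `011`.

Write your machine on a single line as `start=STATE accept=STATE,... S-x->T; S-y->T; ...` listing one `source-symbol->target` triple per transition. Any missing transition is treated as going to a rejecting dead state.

Walk along `011` while the input agrees: from q0 take `0` to q1, and so on. Any deviation drops to the rejecting sink q4. Once q3 is reached the prefix is confirmed and every continuation is accepted.
With 5 states:
        0   1  
>  q0   q1  q4 
   q1   q4  q2 
   q2   q4  q3 
 * q3   q3  q3 
   q4   q4  q4 
(> = start, * = accepting)

start=q0; accept=q3; q0-0->q1; q0-1->q4; q1-0->q4; q1-1->q2; q2-0->q4; q2-1->q3; q3-0->q3; q3-1->q3; q4-0->q4; q4-1->q4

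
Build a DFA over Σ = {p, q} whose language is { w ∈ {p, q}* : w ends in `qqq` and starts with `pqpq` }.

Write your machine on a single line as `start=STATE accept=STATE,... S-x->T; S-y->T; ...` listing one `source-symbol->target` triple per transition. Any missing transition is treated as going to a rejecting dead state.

Run two small machines in parallel and take their product. The first has 4 states tracking how much of the suffix `qqq` has currently been matched; the second has 6 states tracking whether the input so far still matches the prefix `pqpq`. A product state is a pair (one from each), accepting exactly when both do. After merging equivalent states the machine shrinks.
        p   q  
>  s0   s1  s2 
   s1   s2  s3 
   s2   s2  s2 
   s3   s4  s2 
   s4   s2  s5 
   s5   s6  s7 
   s6   s6  s5 
   s7   s6  s8 
 * s8   s6  s8 
(> = start, * = accepting)

start=s0; accept=s8; s0-p->s1; s0-q->s2; s1-p->s2; s1-q->s3; s2-p->s2; s2-q->s2; s3-p->s4; s3-q->s2; s4-p->s2; s4-q->s5; s5-p->s6; s5-q->s7; s6-p->s6; s6-q->s5; s7-p->s6; s7-q->s8; s8-p->s6; s8-q->s8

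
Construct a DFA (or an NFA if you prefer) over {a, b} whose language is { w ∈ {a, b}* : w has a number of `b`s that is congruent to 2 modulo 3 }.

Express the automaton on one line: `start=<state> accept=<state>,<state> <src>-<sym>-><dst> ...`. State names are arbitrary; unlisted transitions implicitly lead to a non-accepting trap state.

start=S0 accept=S2 S0-a->S0 S0-b->S1 S1-a->S1 S1-b->S2 S2-a->S2 S2-b->S0

Keep the running count of `b`s modulo 3: each `b` advances along the cycle S0 → S1 → S2 → S0 while other symbols loop. Accept at S2.
With 3 states:
        a   b  
>  S0   S0  S1 
   S1   S1  S2 
 * S2   S2  S0 
(> = start, * = accepting)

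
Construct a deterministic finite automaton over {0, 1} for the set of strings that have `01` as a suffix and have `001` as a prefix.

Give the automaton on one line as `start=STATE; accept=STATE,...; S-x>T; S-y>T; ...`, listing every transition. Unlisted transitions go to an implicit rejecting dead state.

start=q0; accept=q4; q0-0>q1; q0-1>q2; q1-0>q3; q1-1>q2; q2-0>q2; q2-1>q2; q3-0>q2; q3-1>q4; q4-0>q5; q4-1>q6; q5-0>q5; q5-1>q4; q6-0>q5; q6-1>q6

Handle the two conditions separately and then intersect. The first has 3 states tracking how much of the suffix `01` has currently been matched; the second has 5 states tracking whether the input so far still matches the prefix `001`. A product state is a pair (one from each), accepting exactly when both do. Equivalent product states are then merged.
        0   1  
>  q0   q1  q2 
   q1   q3  q2 
   q2   q2  q2 
   q3   q2  q4 
 * q4   q5  q6 
   q5   q5  q4 
   q6   q5  q6 
(> = start, * = accepting)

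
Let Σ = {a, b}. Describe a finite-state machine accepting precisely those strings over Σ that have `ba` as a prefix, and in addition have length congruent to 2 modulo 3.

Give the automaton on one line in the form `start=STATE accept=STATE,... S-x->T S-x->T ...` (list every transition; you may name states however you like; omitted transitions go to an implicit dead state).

Run two small machines in parallel and take their product. One (4 states) tracks whether the input so far still matches the prefix `ba`; the other (3 states) tracks the input length modulo 3. Each combined state is a pair, one component from each; accept when both components accept. Equivalent product states are then merged.
        a   b  
>  S0   S1  S2 
   S1   S1  S1 
   S2   S3  S1 
 * S3   S4  S4 
   S4   S5  S5 
   S5   S3  S3 
(> = start, * = accepting)

start=S0 accept=S3 S0-a->S1 S0-b->S2 S1-a->S1 S1-b->S1 S2-a->S3 S2-b->S1 S3-a->S4 S3-b->S4 S4-a->S5 S4-b->S5 S5-a->S3 S5-b->S3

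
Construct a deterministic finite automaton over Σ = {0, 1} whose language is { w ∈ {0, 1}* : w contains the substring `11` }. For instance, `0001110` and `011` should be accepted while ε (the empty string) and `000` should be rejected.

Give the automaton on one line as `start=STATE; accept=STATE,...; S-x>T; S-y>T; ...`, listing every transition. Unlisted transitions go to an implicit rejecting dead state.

start=s0; accept=s2; s0-0>s0; s0-1>s1; s1-0>s0; s1-1>s2; s2-0>s2; s2-1>s2

States s0..s1 record the length of the longest prefix of `11` that matches the current input suffix. Reaching s2 means `11` has been seen, and we stay there forever. Accept from s2.
With 3 states:
        0   1  
>  s0   s0  s1 
   s1   s0  s2 
 * s2   s2  s2 
(> = start, * = accepting)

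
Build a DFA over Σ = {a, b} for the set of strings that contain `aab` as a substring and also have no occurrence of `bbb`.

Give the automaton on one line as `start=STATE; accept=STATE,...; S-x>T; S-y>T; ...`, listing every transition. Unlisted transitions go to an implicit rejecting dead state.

start=S0; accept=S5,S7,S8; S0-a>S1; S0-b>S2; S1-a>S3; S1-b>S2; S2-a>S1; S2-b>S4; S3-a>S3; S3-b>S5; S4-a>S1; S4-b>S6; S5-a>S7; S5-b>S8; S6-a>S9; S6-b>S6; S7-a>S7; S7-b>S5; S8-a>S7; S8-b>S10; S9-a>S11; S9-b>S6; S10-a>S10; S10-b>S10; S11-a>S11; S11-b>S10

Build one automaton per condition and run them in lockstep. The first has 4 states tracking whether and how much of `aab` has been seen; the second has 4 states tracking partial matches of the forbidden pattern `bbb`. A product state is a pair (one from each), accepting exactly when both do.
          a    b  
>  S0     S1   S2 
   S1     S3   S2 
   S2     S1   S4 
   S3     S3   S5 
   S4     S1   S6 
 * S5     S7   S8 
   S6     S9   S6 
 * S7     S7   S5 
 * S8     S7  S10 
   S9    S11   S6 
   S10   S10  S10 
   S11   S11  S10 
(> = start, * = accepting)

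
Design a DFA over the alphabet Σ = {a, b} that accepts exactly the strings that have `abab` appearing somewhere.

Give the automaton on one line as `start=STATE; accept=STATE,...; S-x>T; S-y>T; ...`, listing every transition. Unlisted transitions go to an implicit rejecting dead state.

States q0..q3 record the length of the longest prefix of `abab` that matches the current input suffix. Reaching q4 means `abab` has been seen, and we stay there forever. Accept from q4.
A 5-state machine:
        a   b  
>  q0   q1  q0 
   q1   q1  q2 
   q2   q3  q0 
   q3   q1  q4 
 * q4   q4  q4 
(> = start, * = accepting)

start=q0; accept=q4; q0-a>q1; q0-b>q0; q1-a>q1; q1-b>q2; q2-a>q3; q2-b>q0; q3-a>q1; q3-b>q4; q4-a>q4; q4-b>q4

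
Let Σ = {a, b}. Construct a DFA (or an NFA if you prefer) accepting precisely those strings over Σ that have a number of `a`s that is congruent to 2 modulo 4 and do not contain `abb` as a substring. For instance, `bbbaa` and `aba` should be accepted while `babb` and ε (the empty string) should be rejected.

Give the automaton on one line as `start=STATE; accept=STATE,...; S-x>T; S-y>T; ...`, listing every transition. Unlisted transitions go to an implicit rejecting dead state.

start=q0; accept=q2,q5; q0-a>q1; q0-b>q0; q1-a>q2; q1-b>q3; q2-a>q4; q2-b>q5; q3-a>q2; q3-b>q6; q4-a>q7; q4-b>q8; q5-a>q4; q5-b>q9; q6-a>q9; q6-b>q6; q7-a>q1; q7-b>q10; q8-a>q7; q8-b>q11; q9-a>q11; q9-b>q9; q10-a>q1; q10-b>q12; q11-a>q12; q11-b>q11; q12-a>q6; q12-b>q12

Build one automaton per condition and run them in lockstep. One (4 states) tracks the count of `a`s modulo 4; the other (4 states) tracks partial matches of the forbidden pattern `abb`. Each combined state is a pair, one component from each; accept when both components accept.
A 13-state machine:
          a    b  
>  q0     q1   q0 
   q1     q2   q3 
 * q2     q4   q5 
   q3     q2   q6 
   q4     q7   q8 
 * q5     q4   q9 
   q6     q9   q6 
   q7     q1  q10 
   q8     q7  q11 
   q9    q11   q9 
   q10    q1  q12 
   q11   q12  q11 
   q12    q6  q12 
(> = start, * = accepting)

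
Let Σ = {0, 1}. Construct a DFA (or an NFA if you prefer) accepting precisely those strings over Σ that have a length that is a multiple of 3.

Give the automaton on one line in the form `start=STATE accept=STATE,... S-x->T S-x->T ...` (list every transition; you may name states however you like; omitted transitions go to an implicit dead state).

Only the length mod 3 matters, so use a 3-cycle: from any state, every input symbol moves to the next state, wrapping q2 back to q0. Mark q0 accepting.
3 states suffice.
        0   1  
>* q0   q1  q1 
   q1   q2  q2 
   q2   q0  q0 
(> = start, * = accepting)

start=q0 accept=q0 q0-0->q1 q0-1->q1 q1-0->q2 q1-1->q2 q2-0->q0 q2-1->q0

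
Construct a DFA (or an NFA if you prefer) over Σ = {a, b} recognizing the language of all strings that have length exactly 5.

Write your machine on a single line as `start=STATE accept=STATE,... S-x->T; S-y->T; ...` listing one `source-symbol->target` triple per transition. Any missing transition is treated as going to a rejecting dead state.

start=s0; accept=s5; s0-a->s1; s0-b->s1; s1-a->s2; s1-b->s2; s2-a->s3; s2-b->s3; s3-a->s4; s3-b->s4; s4-a->s5; s4-b->s5; s5-a->s6; s5-b->s6; s6-a->s6; s6-b->s6

We only need to distinguish lengths 0, 1, …, 5, and '>5'. Chain s0 → s1 → s2 → s3 → s4 → s5 → s6 on every symbol, with s6 looping. Accepting states: {s5}.
With 7 states:
        a   b  
>  s0   s1  s1 
   s1   s2  s2 
   s2   s3  s3 
   s3   s4  s4 
   s4   s5  s5 
 * s5   s6  s6 
   s6   s6  s6 
(> = start, * = accepting)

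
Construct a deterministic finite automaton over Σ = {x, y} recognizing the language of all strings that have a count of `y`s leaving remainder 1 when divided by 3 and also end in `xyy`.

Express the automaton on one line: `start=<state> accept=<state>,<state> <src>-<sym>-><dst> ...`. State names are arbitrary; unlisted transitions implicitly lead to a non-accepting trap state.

start=q0 accept=q5 q0-x->q0 q0-y->q1 q1-x->q1 q1-y->q2 q2-x->q3 q2-y->q0 q3-x->q3 q3-y->q4 q4-x->q0 q4-y->q5 q5-x->q1 q5-y->q2

Handle the two conditions separately and then intersect. The first has 3 states tracking the count of `y`s modulo 3; the second has 4 states tracking how much of the suffix `xyy` has currently been matched. A product state is a pair (one from each), accepting exactly when both do. Minimizing collapses redundant product states.
        x   y  
>  q0   q0  q1 
   q1   q1  q2 
   q2   q3  q0 
   q3   q3  q4 
   q4   q0  q5 
 * q5   q1  q2 
(> = start, * = accepting)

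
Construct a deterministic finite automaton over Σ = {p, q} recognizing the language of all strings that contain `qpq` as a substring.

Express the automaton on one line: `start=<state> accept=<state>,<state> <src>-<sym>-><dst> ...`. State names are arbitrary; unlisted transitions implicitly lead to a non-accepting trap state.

start=S0 accept=S3 S0-p->S0 S0-q->S1 S1-p->S2 S1-q->S1 S2-p->S0 S2-q->S3 S3-p->S3 S3-q->S3

Track how much of `qpq` has been matched so far: state S0 is no progress, S3 is the absorbing accept state reached once `qpq` has occurred. Intermediate states record partial matches; on a mismatch, fall back to the longest reusable overlap.
        p   q  
>  S0   S0  S1 
   S1   S2  S1 
   S2   S0  S3 
 * S3   S3  S3 
(> = start, * = accepting)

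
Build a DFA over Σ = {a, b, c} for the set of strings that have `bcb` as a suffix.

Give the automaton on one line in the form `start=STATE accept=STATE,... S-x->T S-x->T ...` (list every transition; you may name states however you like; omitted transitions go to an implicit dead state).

Remember how much of `bcb` the current input suffix matches. State q0 means no match yet; q1 means the last symbol is `b`; q2 means the last 2 symbols are `bc`; q3 means the last 3 symbols are `bcb`. Only q3 accepts. On a mismatch, fall back to the longest proper suffix that is still a prefix of `bcb`.
4 states suffice.
        a   b   c  
>  q0   q0  q1  q0 
   q1   q0  q1  q2 
   q2   q0  q3  q0 
 * q3   q0  q1  q2 
(> = start, * = accepting)

start=q0 accept=q3 q0-a->q0 q0-b->q1 q0-c->q0 q1-a->q0 q1-b->q1 q1-c->q2 q2-a->q0 q2-b->q3 q2-c->q0 q3-a->q0 q3-b->q1 q3-c->q2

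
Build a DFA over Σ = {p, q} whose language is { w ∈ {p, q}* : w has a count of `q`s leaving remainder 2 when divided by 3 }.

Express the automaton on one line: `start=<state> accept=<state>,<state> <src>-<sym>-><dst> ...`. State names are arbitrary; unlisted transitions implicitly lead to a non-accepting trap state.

The only thing that matters is how many `q`s have appeared, reduced mod 3. Use one state per residue: S0 for 0, …, S2 for 2. Reading `q` moves to the next residue; anything else stays put. S2 is accepting.
With 3 states:
        p   q  
>  S0   S0  S1 
   S1   S1  S2 
 * S2   S2  S0 
(> = start, * = accepting)

start=S0 accept=S2 S0-p->S0 S0-q->S1 S1-p->S1 S1-q->S2 S2-p->S2 S2-q->S0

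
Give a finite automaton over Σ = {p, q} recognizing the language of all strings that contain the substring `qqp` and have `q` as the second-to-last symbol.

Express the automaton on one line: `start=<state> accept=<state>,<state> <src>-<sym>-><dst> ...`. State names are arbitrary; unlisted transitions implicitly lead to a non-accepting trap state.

Build one automaton per condition and run them in lockstep. The first has 4 states tracking whether and how much of `qqp` has been seen; the second has 7 states tracking the last 2 symbols read. A product state is a pair (one from each), accepting exactly when both do.
       p  q 
>  A   B  C 
   B   D  E 
   C   F  G 
   D   D  E 
   E   F  G 
   F   D  E 
   G   H  G 
 * H   I  J 
   I   I  J 
   J   H  K 
 * K   H  K 
(> = start, * = accepting)

start=A accept=H,K A-p->B A-q->C B-p->D B-q->E C-p->F C-q->G D-p->D D-q->E E-p->F E-q->G F-p->D F-q->E G-p->H G-q->G H-p->I H-q->J I-p->I I-q->J J-p->H J-q->K K-p->H K-q->K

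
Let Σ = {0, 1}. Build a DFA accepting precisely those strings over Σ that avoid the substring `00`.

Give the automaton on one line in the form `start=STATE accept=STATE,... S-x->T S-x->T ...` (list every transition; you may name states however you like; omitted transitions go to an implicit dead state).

start=q0 accept=q0,q1 q0-0->q1 q0-1->q0 q1-0->q2 q1-1->q0 q2-0->q2 q2-1->q2

Track partial matches of the forbidden pattern `00`. State q2 is a dead state reached once `00` has occurred; every other state accepts. q0 means no part of `00` is currently matched.
A 3-state machine:
        0   1  
>* q0   q1  q0 
 * q1   q2  q0 
   q2   q2  q2 
(> = start, * = accepting)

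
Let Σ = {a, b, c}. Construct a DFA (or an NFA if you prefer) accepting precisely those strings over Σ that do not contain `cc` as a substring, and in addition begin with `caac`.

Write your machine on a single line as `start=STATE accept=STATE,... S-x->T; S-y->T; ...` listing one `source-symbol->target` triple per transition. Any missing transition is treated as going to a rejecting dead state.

start=s0; accept=s7,s8; s0-a->s1; s0-b->s1; s0-c->s2; s1-a->s1; s1-b->s1; s1-c->s3; s2-a->s4; s2-b->s1; s2-c->s5; s3-a->s1; s3-b->s1; s3-c->s5; s4-a->s6; s4-b->s1; s4-c->s3; s5-a->s5; s5-b->s5; s5-c->s5; s6-a->s1; s6-b->s1; s6-c->s7; s7-a->s8; s7-b->s8; s7-c->s9; s8-a->s8; s8-b->s8; s8-c->s7; s9-a->s9; s9-b->s9; s9-c->s9

Build one automaton per condition and run them in lockstep. One (3 states) tracks partial matches of the forbidden pattern `cc`; the other (6 states) tracks whether the input so far still matches the prefix `caac`. Each combined state is a pair, one component from each; accept when both components accept.
With 10 states:
        a   b   c  
>  s0   s1  s1  s2 
   s1   s1  s1  s3 
   s2   s4  s1  s5 
   s3   s1  s1  s5 
   s4   s6  s1  s3 
   s5   s5  s5  s5 
   s6   s1  s1  s7 
 * s7   s8  s8  s9 
 * s8   s8  s8  s7 
   s9   s9  s9  s9 
(> = start, * = accepting)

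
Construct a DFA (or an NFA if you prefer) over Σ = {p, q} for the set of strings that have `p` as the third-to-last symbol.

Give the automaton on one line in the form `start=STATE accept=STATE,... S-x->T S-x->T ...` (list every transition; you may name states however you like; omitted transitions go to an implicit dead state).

Because acceptance depends on a position counted from the end, the machine has to buffer the most recent 3 symbols. Make each state the string of the last up-to-3 symbols read; on input `x` shift the window left and append `x`. Accept when the buffered window has length 3 and begins with `p`.
          p    q  
>  S0     S1   S2 
   S1     S3   S4 
   S2     S5   S6 
   S3     S7   S8 
   S4     S9  S10 
   S5    S11  S12 
   S6    S13  S14 
 * S7     S7   S8 
 * S8     S9  S10 
 * S9    S11  S12 
 * S10   S13  S14 
   S11    S7   S8 
   S12    S9  S10 
   S13   S11  S12 
   S14   S13  S14 
(> = start, * = accepting)

start=S0 accept=S7,S8,S9,S10 S0-p->S1 S0-q->S2 S1-p->S3 S1-q->S4 S2-p->S5 S2-q->S6 S3-p->S7 S3-q->S8 S4-p->S9 S4-q->S10 S5-p->S11 S5-q->S12 S6-p->S13 S6-q->S14 S7-p->S7 S7-q->S8 S8-p->S9 S8-q->S10 S9-p->S11 S9-q->S12 S10-p->S13 S10-q->S14 S11-p->S7 S11-q->S8 S12-p->S9 S12-q->S10 S13-p->S11 S13-q->S12 S14-p->S13 S14-q->S14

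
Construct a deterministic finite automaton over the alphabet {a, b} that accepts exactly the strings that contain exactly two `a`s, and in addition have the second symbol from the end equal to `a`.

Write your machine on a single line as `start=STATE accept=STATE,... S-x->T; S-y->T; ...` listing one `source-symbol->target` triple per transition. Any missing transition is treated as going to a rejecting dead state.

start=q0; accept=q2,q5; q0-a->q1; q0-b->q0; q1-a->q2; q1-b->q3; q2-a->q4; q2-b->q5; q3-a->q6; q3-b->q3; q4-a->q4; q4-b->q4; q5-a->q4; q5-b->q4; q6-a->q4; q6-b->q5

Build one automaton per condition and run them in lockstep. The first has 4 states tracking the count of `a`s, saturating at 3; the second has 7 states tracking the last 2 symbols read. A product state is a pair (one from each), accepting exactly when both do. After merging equivalent states the machine shrinks.
7 states suffice.
        a   b  
>  q0   q1  q0 
   q1   q2  q3 
 * q2   q4  q5 
   q3   q6  q3 
   q4   q4  q4 
 * q5   q4  q4 
   q6   q4  q5 
(> = start, * = accepting)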